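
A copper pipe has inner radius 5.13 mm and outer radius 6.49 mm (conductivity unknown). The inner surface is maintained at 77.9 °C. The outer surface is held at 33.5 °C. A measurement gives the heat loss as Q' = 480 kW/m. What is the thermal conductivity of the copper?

ΣR = ΔT/Q' = |77.9 − 33.5|/4.80×10^5 = 9.250×10^-5 m·K/W
ln(r₂/r₁)/(2πk) = 9.250×10^-5 ⇒ k = 0.2352/(2π·9.250×10^-5) = 405 W/m·K

k = 405 W/m·K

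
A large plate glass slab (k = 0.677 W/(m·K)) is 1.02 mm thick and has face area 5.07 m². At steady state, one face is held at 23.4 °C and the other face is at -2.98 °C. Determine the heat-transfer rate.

Q = kA·ΔT/L = 0.677 × 5.07 × |23.4 °C − -2.98 °C| / 0.00102 = 88800 W

Q = 88800 W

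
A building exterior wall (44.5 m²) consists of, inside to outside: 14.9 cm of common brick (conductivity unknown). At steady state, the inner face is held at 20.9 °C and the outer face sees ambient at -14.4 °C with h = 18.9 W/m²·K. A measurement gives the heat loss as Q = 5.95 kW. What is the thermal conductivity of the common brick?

ΣR = ΔT/Q = |20.9 − -14.4|/5950 = 0.005933 K/W
Known resistances:
  R_conv,out = 1/(hA) = 1/(18.9·44.5) = 0.001189 K/W
R_common brick = ΣR − ΣR_known = 0.005933 − 0.001189 = 0.004744 K/W
L/(kA) = 0.004744 ⇒ k = 0.149/(0.004744·44.5) = 0.706 W/m·K

k = 0.706 W/m·K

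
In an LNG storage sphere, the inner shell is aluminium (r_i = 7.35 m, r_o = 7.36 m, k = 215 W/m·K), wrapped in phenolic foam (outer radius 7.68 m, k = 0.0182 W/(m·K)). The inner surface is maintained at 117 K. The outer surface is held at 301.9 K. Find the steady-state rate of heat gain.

Q = 7470 W

Treat each layer as a resistance in series:
  R_aluminium = (1/7.35 − 1/7.36)/(4πk) = 1.849×10^-4/(4π·215) = 6.842×10^-8 K/W
  R_phenolic foam = (1/7.36 − 1/7.68)/(4πk) = 0.005661/(4π·0.0182) = 0.02475 K/W
ΣR = 6.842×10^-8 + 0.02475 = 0.02475 K/W
Q = ΔT/ΣR = (117 K − 301.9 K)/0.02475 = -7470 W
(Negative Q ⇒ heat flows inward; heat gain = 7470 W.)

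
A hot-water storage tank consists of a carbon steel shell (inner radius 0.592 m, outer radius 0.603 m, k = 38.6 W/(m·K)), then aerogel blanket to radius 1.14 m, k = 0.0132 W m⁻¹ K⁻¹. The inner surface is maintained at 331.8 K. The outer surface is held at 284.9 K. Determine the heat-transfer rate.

Q = 9.96 W

Treat each layer as a resistance in series:
  R_carbon steel = (1/0.592 − 1/0.603)/(4πk) = 0.03081/(4π·38.6) = 6.353×10^-5 K/W
  R_aerogel blanket = (1/0.603 − 1/1.14)/(4πk) = 0.7812/(4π·0.0132) = 4.709 K/W
ΣR = 6.353×10^-5 + 4.709 = 4.709 K/W
Q = ΔT/ΣR = (331.8 K − 284.9 K)/4.709 = 9.96 W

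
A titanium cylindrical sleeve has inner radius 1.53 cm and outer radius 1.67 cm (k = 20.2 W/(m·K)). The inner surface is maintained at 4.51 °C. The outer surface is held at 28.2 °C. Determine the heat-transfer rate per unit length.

Q' = 34.3 kW/m

Q' = 2πk·ΔT/ln(r₂/r₁) = 2π × 20.2 × 23.69 / ln(0.0167/0.0153) = 34300 W/m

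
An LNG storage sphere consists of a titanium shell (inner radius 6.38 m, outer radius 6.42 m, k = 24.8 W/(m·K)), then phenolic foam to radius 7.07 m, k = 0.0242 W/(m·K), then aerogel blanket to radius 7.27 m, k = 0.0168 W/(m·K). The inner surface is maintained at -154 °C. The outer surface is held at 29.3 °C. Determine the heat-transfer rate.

Q = 2.80 kW

Treat each layer as a resistance in series:
  R_titanium = (1/6.38 − 1/6.42)/(4πk) = 9.766×10^-4/(4π·24.8) = 3.134×10^-6 K/W
  R_phenolic foam = (1/6.42 − 1/7.07)/(4πk) = 0.01432/(4π·0.0242) = 0.04709 K/W
  R_aerogel blanket = (1/7.07 − 1/7.27)/(4πk) = 0.003891/(4π·0.0168) = 0.01843 K/W
ΣR = 3.134×10^-6 + 0.04709 + 0.01843 = 0.06552 K/W
Q = ΔT/ΣR = (-154 °C − 29.3 °C)/0.06552 = -2800 W
(Negative Q ⇒ heat flows inward; heat gain = 2800 W.)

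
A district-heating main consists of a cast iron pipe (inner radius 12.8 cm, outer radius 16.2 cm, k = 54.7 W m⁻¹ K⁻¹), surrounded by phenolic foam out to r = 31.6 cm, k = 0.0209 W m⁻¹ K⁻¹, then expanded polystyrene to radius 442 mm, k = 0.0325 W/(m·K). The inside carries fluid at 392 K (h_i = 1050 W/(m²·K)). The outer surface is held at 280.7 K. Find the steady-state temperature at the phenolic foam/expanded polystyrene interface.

T = 307.9 K

Series thermal resistances, inner to outer:
  R'_conv,in = 1/(2πr h) = 1/(2π·0.128·1050) = 0.001184 m·K/W
  R'_cast iron = ln(0.162/0.128)/(2πk) = 0.2356/(2π·54.7) = 6.854×10^-4 m·K/W
  R'_phenolic foam = ln(0.316/0.162)/(2πk) = 0.6681/(2π·0.0209) = 5.088 m·K/W
  R'_expanded polystyrene = ln(0.442/0.316)/(2πk) = 0.3356/(2π·0.0325) = 1.643 m·K/W
ΣR = 0.001184 + 6.854×10^-4 + 5.088 + 1.643 = 6.733 m·K/W
Q' = ΔT/ΣR = (392 K − 280.7 K)/6.733 = 16.53 W/m
From the inner boundary to the phenolic foam/expanded polystyrene interface, ΣR_partial = 5.090 m·K/W.
T_interface = T_in − Q'·ΣR_partial = 392 K − (16.53)(5.090) = 307.9 K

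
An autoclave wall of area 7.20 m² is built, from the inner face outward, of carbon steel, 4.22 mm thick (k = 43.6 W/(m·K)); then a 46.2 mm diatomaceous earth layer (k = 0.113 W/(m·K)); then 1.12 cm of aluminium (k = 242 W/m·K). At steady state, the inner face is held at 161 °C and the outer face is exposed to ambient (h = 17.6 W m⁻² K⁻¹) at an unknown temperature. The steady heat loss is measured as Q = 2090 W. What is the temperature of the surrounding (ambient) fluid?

Series resistances:
  R_carbon steel = L/(kA) = 0.00422/(43.6·7.20) = 1.344×10^-5 K/W
  R_diatomaceous earth = L/(kA) = 0.0462/(0.113·7.20) = 0.05678 K/W
  R_aluminium = L/(kA) = 0.0112/(242·7.20) = 6.428×10^-6 K/W
  R_conv,out = 1/(hA) = 1/(17.6·7.20) = 0.007891 K/W
ΣR = 0.06470 K/W
ΔT = Q·ΣR = 2090 × 0.06470 = 135.2 K
Heat flows outward, so T_out = T_in − ΔT = 161 − 135.2 = 25.8 °C

T_out = 25.8 °C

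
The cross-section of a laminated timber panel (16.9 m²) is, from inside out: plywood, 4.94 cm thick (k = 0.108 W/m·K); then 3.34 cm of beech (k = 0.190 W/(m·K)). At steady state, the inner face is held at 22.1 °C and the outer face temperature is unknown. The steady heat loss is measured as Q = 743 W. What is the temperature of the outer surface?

T_out = -5.74 °C

Sum the resistances:
  R_plywood = L/(kA) = 0.0494/(0.108·16.9) = 0.02707 K/W
  R_beech = L/(kA) = 0.0334/(0.190·16.9) = 0.01040 K/W
ΣR = 0.03747 K/W
ΔT = Q·ΣR = 743 × 0.03747 = 27.84 K
Heat flows outward, so T_out = T_in − ΔT = 22.1 − 27.84 = -5.74 °C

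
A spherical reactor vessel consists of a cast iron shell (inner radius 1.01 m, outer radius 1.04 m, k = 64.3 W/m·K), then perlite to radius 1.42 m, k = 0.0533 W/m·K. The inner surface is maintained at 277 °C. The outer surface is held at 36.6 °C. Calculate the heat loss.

Resistance network (inner→outer):
  R_cast iron = (1/1.01 − 1/1.04)/(4πk) = 0.02856/(4π·64.3) = 3.535×10^-5 K/W
  R_perlite = (1/1.04 − 1/1.42)/(4πk) = 0.2573/(4π·0.0533) = 0.3842 K/W
ΣR = 3.535×10^-5 + 0.3842 = 0.3842 K/W
Q = ΔT/ΣR = (277 °C − 36.6 °C)/0.3842 = 626 W

Q = 626 W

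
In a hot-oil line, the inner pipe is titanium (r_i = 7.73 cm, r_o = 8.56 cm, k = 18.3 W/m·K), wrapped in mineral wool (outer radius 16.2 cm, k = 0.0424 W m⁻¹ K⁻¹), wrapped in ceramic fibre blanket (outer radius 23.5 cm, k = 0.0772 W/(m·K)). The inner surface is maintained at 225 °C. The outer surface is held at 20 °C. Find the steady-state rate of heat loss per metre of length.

Resistance network (inner→outer):
  R'_titanium = ln(0.0856/0.0773)/(2πk) = 0.1020/(2π·18.3) = 8.870×10^-4 m·K/W
  R'_mineral wool = ln(0.162/0.0856)/(2πk) = 0.6379/(2π·0.0424) = 2.394 m·K/W
  R'_ceramic fibre blanket = ln(0.235/0.162)/(2πk) = 0.3720/(2π·0.0772) = 0.7669 m·K/W
ΣR = 8.870×10^-4 + 2.394 + 0.7669 = 3.162 m·K/W
Q' = ΔT/ΣR = (225 °C − 20 °C)/3.162 = 64.8 W/m

Q' = 64.8 W/m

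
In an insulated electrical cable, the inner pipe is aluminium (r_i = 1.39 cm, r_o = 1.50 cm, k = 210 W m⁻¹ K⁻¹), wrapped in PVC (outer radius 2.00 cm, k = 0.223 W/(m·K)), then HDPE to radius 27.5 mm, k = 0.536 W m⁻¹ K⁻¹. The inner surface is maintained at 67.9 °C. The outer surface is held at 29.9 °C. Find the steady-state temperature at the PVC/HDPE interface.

Treat each layer as a resistance in series:
  R'_aluminium = ln(0.0150/0.0139)/(2πk) = 0.07616/(2π·210) = 5.772×10^-5 m·K/W
  R'_PVC = ln(0.0200/0.0150)/(2πk) = 0.2877/(2π·0.223) = 0.2053 m·K/W
  R'_HDPE = ln(0.0275/0.0200)/(2πk) = 0.3185/(2π·0.536) = 0.09456 m·K/W
ΣR = 5.772×10^-5 + 0.2053 + 0.09456 = 0.2999 m·K/W
Q' = ΔT/ΣR = (67.9 °C − 29.9 °C)/0.2999 = 126.7 W/m
From the inner boundary to the PVC/HDPE interface, ΣR_partial = 0.2054 m·K/W.
T_interface = T_in − Q'·ΣR_partial = 67.9 °C − (126.7)(0.2054) = 41.9 °C

T = 41.9 °C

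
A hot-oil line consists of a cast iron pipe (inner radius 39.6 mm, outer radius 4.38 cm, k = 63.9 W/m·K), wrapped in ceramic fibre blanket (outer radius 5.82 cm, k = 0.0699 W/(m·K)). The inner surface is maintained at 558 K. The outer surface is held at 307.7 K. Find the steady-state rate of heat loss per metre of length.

Treat each layer as a resistance in series:
  R'_cast iron = ln(0.0438/0.0396)/(2πk) = 0.1008/(2π·63.9) = 2.511×10^-4 m·K/W
  R'_ceramic fibre blanket = ln(0.0582/0.0438)/(2πk) = 0.2843/(2π·0.0699) = 0.6472 m·K/W
ΣR = 2.511×10^-4 + 0.6472 = 0.6475 m·K/W
Q' = ΔT/ΣR = (558 K − 307.7 K)/0.6475 = 387 W/m

Q' = 387 W/m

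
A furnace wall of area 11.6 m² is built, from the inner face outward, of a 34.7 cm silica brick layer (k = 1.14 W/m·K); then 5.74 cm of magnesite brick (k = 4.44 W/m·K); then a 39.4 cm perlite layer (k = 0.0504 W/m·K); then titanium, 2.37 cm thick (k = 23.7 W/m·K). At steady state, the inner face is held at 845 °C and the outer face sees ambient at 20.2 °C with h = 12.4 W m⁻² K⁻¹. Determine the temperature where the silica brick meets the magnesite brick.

Resistance network (inner→outer):
  R_silica brick = L/(kA) = 0.347/(1.14·11.6) = 0.02624 K/W
  R_magnesite brick = L/(kA) = 0.0574/(4.44·11.6) = 0.001114 K/W
  R_perlite = L/(kA) = 0.394/(0.0504·11.6) = 0.6739 K/W
  R_titanium = L/(kA) = 0.0237/(23.7·11.6) = 8.621×10^-5 K/W
  R_conv,out = 1/(hA) = 1/(12.4·11.6) = 0.006952 K/W
ΣR = 0.02624 + 0.001114 + 0.6739 + 8.621×10^-5 + 0.006952 = 0.7083 K/W
Q = ΔT/ΣR = (845 °C − 20.2 °C)/0.7083 = 1164 W
From the inner boundary to the silica brick/magnesite brick interface, ΣR_partial = 0.02624 K/W.
T_interface = T_in − Q·ΣR_partial = 845 °C − (1164)(0.02624) = 814 °C

T = 814 °C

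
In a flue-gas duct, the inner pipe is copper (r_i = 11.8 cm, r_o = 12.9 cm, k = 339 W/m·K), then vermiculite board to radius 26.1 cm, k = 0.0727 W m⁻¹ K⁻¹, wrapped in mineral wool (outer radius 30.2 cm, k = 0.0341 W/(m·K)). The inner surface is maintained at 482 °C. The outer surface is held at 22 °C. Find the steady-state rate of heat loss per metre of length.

Q' = 207 W/m

Series thermal resistances, inner to outer:
  R'_copper = ln(0.129/0.118)/(2πk) = 0.08913/(2π·339) = 4.184×10^-5 m·K/W
  R'_vermiculite board = ln(0.261/0.129)/(2πk) = 0.7047/(2π·0.0727) = 1.543 m·K/W
  R'_mineral wool = ln(0.302/0.261)/(2πk) = 0.1459/(2π·0.0341) = 0.6810 m·K/W
ΣR = 4.184×10^-5 + 1.543 + 0.6810 = 2.224 m·K/W
Q' = ΔT/ΣR = (482 °C − 22 °C)/2.224 = 207 W/m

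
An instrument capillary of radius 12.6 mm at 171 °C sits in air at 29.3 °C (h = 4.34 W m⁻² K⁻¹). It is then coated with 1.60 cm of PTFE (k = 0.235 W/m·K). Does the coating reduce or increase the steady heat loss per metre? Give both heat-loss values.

increases: 48.7 → 77.1 W/m

Critical radius for a cylinder: r_cr = k/h = 0.0541 m = 5.41 cm.
Outer radius after coating: r₂ = 0.0126 + 0.0160 = 0.0286 m.
Since r₁ < r_cr and r₂ ≤ r_cr, the coating moves toward the maximum at r_cr — heat loss rises.
Bare: R = 1/(2πr₁h) = 2.910 m·K/W; Q = 141.7/2.910 = 48.7 W/m.
Coated: R = R_cond + R_conv = 1.837 m·K/W; Q = 141.7/1.837 = 77.1 W/m.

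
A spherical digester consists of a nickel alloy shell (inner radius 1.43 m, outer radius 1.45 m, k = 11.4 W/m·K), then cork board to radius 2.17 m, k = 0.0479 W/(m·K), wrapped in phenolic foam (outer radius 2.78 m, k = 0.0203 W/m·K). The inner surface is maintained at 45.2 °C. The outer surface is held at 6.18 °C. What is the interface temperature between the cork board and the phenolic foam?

T = 26.1 °C

Resistance network (inner→outer):
  R_nickel alloy = (1/1.43 − 1/1.45)/(4πk) = 0.009646/(4π·11.4) = 6.733×10^-5 K/W
  R_cork board = (1/1.45 − 1/2.17)/(4πk) = 0.2288/(4π·0.0479) = 0.3802 K/W
  R_phenolic foam = (1/2.17 − 1/2.78)/(4πk) = 0.1011/(4π·0.0203) = 0.3964 K/W
ΣR = 6.733×10^-5 + 0.3802 + 0.3964 = 0.7767 K/W
Q = ΔT/ΣR = (45.2 °C − 6.18 °C)/0.7767 = 50.24 W
From the inner boundary to the cork board/phenolic foam interface, ΣR_partial = 0.3803 K/W.
T_interface = T_in − Q·ΣR_partial = 45.2 °C − (50.24)(0.3803) = 26.1 °C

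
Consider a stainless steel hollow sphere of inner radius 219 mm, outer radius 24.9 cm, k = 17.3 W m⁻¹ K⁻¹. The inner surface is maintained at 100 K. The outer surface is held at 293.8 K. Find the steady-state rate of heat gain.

Q = 4πk·ΔT/(1/r₁ − 1/r₂) = 4π × 17.3 × 193.8 / (1/0.219 − 1/0.249) = 76600 W

Q = 76.6 kW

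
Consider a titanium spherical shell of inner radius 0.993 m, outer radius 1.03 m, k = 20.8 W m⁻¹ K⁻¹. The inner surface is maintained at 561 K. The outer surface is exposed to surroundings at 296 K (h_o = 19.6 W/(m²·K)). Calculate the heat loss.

Resistance network (inner→outer):
  R_titanium = (1/0.993 − 1/1.03)/(4πk) = 0.03618/(4π·20.8) = 1.384×10^-4 K/W
  R_conv,out = 1/(4πr²h) = 1/(4π·1.03²·19.6) = 0.003827 K/W
ΣR = 1.384×10^-4 + 0.003827 = 0.003965 K/W
Q = ΔT/ΣR = (561 K − 296 K)/0.003965 = 66800 W

Q = 66.8 kW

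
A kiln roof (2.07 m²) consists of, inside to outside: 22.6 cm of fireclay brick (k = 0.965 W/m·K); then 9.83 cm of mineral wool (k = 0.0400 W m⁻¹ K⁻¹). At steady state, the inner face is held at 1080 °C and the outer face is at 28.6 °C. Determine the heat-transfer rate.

Q = 809 W

Resistance network (inner→outer):
  R_fireclay brick = L/(kA) = 0.226/(0.965·2.07) = 0.1131 K/W
  R_mineral wool = L/(kA) = 0.0983/(0.0400·2.07) = 1.187 K/W
ΣR = 0.1131 + 1.187 = 1.300 K/W
Q = ΔT/ΣR = (1080 °C − 28.6 °C)/1.300 = 809 W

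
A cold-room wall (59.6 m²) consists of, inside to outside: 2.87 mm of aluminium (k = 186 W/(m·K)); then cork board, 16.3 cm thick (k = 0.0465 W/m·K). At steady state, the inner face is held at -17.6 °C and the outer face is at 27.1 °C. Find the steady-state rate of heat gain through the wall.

Q = 760 W

Treat each layer as a resistance in series:
  R_aluminium = L/(kA) = 0.00287/(186·59.6) = 2.589×10^-7 K/W
  R_cork board = L/(kA) = 0.163/(0.0465·59.6) = 0.05882 K/W
ΣR = 2.589×10^-7 + 0.05882 = 0.05882 K/W
Q = ΔT/ΣR = (-17.6 °C − 27.1 °C)/0.05882 = -760 W
(Negative Q ⇒ heat flows inward; heat gain = 760 W.)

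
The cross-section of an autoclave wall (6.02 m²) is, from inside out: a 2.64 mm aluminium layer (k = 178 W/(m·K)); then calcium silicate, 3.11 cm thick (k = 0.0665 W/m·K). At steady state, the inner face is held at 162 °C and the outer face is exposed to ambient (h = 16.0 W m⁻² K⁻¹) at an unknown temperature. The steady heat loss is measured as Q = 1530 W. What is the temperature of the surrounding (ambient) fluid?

T_out = 27.3 °C

Sum the resistances:
  R_aluminium = L/(kA) = 0.00264/(178·6.02) = 2.464×10^-6 K/W
  R_calcium silicate = L/(kA) = 0.0311/(0.0665·6.02) = 0.07769 K/W
  R_conv,out = 1/(hA) = 1/(16.0·6.02) = 0.01038 K/W
ΣR = 0.08807 K/W
ΔT = Q·ΣR = 1530 × 0.08807 = 134.7 K
Heat flows outward, so T_out = T_in − ΔT = 162 − 134.7 = 27.3 °C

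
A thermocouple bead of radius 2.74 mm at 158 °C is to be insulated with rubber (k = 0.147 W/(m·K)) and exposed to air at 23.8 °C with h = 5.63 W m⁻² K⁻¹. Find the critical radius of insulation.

For a sphere, r_cr = 2k_ins/h = 2·0.147/5.63 = 0.0522 m = 5.22 cm

r_cr = 5.22 cm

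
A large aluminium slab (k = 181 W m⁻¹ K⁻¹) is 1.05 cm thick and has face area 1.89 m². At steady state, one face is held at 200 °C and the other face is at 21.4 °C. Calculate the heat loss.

Q = kA·ΔT/L = 181 × 1.89 × |200 °C − 21.4 °C| / 0.0105 = 5.82×10^6 W

Q = 5820 kW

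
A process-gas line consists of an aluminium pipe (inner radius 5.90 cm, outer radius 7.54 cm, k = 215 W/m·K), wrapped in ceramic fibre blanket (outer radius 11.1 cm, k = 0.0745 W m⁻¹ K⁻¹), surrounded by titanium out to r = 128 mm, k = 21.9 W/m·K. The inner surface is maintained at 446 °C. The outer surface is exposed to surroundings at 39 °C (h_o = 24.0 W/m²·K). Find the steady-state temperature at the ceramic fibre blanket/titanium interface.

Treat each layer as a resistance in series:
  R'_aluminium = ln(0.0754/0.0590)/(2πk) = 0.2453/(2π·215) = 1.816×10^-4 m·K/W
  R'_ceramic fibre blanket = ln(0.111/0.0754)/(2πk) = 0.3867/(2π·0.0745) = 0.8262 m·K/W
  R'_titanium = ln(0.128/0.111)/(2πk) = 0.1425/(2π·21.9) = 0.001036 m·K/W
  R'_conv,out = 1/(2πr h) = 1/(2π·0.128·24.0) = 0.05181 m·K/W
ΣR = 1.816×10^-4 + 0.8262 + 0.001036 + 0.05181 = 0.8792 m·K/W
Q' = ΔT/ΣR = (446 °C − 39 °C)/0.8792 = 462.9 W/m
From the inner boundary to the ceramic fibre blanket/titanium interface, ΣR_partial = 0.8264 m·K/W.
T_interface = T_in − Q'·ΣR_partial = 446 °C − (462.9)(0.8264) = 63.5 °C

T = 63.5 °C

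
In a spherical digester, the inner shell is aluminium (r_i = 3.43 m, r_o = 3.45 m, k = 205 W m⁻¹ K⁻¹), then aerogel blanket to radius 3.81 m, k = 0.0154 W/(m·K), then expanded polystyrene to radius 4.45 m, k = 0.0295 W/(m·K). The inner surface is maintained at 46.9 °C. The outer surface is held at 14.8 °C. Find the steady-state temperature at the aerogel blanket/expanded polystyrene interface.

T = 28.2 °C

Series thermal resistances, inner to outer:
  R_aluminium = (1/3.43 − 1/3.45)/(4πk) = 0.001690/(4π·205) = 6.561×10^-7 K/W
  R_aerogel blanket = (1/3.45 − 1/3.81)/(4πk) = 0.02739/(4π·0.0154) = 0.1415 K/W
  R_expanded polystyrene = (1/3.81 − 1/4.45)/(4πk) = 0.03775/(4π·0.0295) = 0.1018 K/W
ΣR = 6.561×10^-7 + 0.1415 + 0.1018 = 0.2433 K/W
Q = ΔT/ΣR = (46.9 °C − 14.8 °C)/0.2433 = 131.9 W
From the inner boundary to the aerogel blanket/expanded polystyrene interface, ΣR_partial = 0.1415 K/W.
T_interface = T_in − Q·ΣR_partial = 46.9 °C − (131.9)(0.1415) = 28.2 °C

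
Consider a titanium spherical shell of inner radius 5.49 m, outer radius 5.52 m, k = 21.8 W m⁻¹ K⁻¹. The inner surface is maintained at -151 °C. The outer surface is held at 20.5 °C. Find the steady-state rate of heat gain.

Q = 47500 kW

Q = 4πk·ΔT/(1/r₁ − 1/r₂) = 4π × 21.8 × 171.5 / (1/5.49 − 1/5.52) = 4.75×10^7 W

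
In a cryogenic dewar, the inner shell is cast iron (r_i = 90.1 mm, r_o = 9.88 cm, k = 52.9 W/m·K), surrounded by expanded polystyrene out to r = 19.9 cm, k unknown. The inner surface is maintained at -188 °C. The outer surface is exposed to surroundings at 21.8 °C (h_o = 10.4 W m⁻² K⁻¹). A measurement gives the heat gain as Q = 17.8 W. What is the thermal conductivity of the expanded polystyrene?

k = 0.0350 W/m·K

ΣR = ΔT/Q = |-188 − 21.8|/17.8 = 11.79 K/W
Known resistances:
  R_cast iron = (1/0.0901 − 1/0.0988)/(4πk) = 0.9773/(4π·52.9) = 0.001470 K/W
  R_conv,out = 1/(4πr²h) = 1/(4π·0.199²·10.4) = 0.1932 K/W
R_expanded polystyrene = ΣR − ΣR_known = 11.79 − 0.1947 = 11.60 K/W
(1/r₁−1/r₂)/(4πk) = 11.60 ⇒ k = 5.096/(4π·11.60) = 0.0350 W/m·K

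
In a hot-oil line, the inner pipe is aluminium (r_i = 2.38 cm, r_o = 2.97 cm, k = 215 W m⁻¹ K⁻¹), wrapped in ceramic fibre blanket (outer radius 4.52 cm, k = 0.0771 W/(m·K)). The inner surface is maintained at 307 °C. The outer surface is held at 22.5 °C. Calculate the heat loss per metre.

Q' = 328 W/m

Resistance network (inner→outer):
  R'_aluminium = ln(0.0297/0.0238)/(2πk) = 0.2215/(2π·215) = 1.639×10^-4 m·K/W
  R'_ceramic fibre blanket = ln(0.0452/0.0297)/(2πk) = 0.4200/(2π·0.0771) = 0.8669 m·K/W
ΣR = 1.639×10^-4 + 0.8669 = 0.8671 m·K/W
Q' = ΔT/ΣR = (307 °C − 22.5 °C)/0.8671 = 328 W/m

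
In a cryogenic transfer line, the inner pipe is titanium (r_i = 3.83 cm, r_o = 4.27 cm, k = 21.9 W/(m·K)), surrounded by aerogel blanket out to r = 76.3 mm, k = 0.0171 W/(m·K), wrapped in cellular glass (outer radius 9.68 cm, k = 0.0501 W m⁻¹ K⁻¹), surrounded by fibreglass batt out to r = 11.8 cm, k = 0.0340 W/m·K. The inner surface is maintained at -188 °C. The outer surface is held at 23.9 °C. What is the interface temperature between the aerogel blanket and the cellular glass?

T = -26.4 °C

Resistance network (inner→outer):
  R'_titanium = ln(0.0427/0.0383)/(2πk) = 0.1087/(2π·21.9) = 7.903×10^-4 m·K/W
  R'_aerogel blanket = ln(0.0763/0.0427)/(2πk) = 0.5805/(2π·0.0171) = 5.403 m·K/W
  R'_cellular glass = ln(0.0968/0.0763)/(2πk) = 0.2380/(2π·0.0501) = 0.7560 m·K/W
  R'_fibreglass batt = ln(0.118/0.0968)/(2πk) = 0.1980/(2π·0.0340) = 0.9270 m·K/W
ΣR = 7.903×10^-4 + 5.403 + 0.7560 + 0.9270 = 7.087 m·K/W
Q' = ΔT/ΣR = (-188 °C − 23.9 °C)/7.087 = -29.90 W/m
From the inner boundary to the aerogel blanket/cellular glass interface, ΣR_partial = 5.404 m·K/W.
T_interface = T_in − Q'·ΣR_partial = -188 °C − (-29.90)(5.404) = -26.4 °C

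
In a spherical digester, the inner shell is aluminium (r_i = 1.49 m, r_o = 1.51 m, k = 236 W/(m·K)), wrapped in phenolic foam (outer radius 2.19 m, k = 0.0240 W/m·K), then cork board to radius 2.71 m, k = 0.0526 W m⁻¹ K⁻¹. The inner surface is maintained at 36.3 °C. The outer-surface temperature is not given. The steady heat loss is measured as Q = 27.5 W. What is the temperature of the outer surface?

T_out = 13.9 °C

Series resistances:
  R_aluminium = (1/1.49 − 1/1.51)/(4πk) = 0.008889/(4π·236) = 2.997×10^-6 K/W
  R_phenolic foam = (1/1.51 − 1/2.19)/(4πk) = 0.2056/(4π·0.0240) = 0.6818 K/W
  R_cork board = (1/2.19 − 1/2.71)/(4πk) = 0.08762/(4π·0.0526) = 0.1326 K/W
ΣR = 0.8144 K/W
ΔT = Q·ΣR = 27.5 × 0.8144 = 22.40 K
Heat flows outward, so T_out = T_in − ΔT = 36.3 − 22.40 = 13.9 °C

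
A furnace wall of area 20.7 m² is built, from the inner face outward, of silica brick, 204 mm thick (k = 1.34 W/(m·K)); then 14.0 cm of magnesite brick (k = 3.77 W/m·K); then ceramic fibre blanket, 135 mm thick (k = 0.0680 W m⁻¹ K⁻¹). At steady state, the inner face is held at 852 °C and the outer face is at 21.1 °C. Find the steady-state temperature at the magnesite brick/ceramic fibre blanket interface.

T = 780 °C

Series thermal resistances, inner to outer:
  R_silica brick = L/(kA) = 0.204/(1.34·20.7) = 0.007355 K/W
  R_magnesite brick = L/(kA) = 0.140/(3.77·20.7) = 0.001794 K/W
  R_ceramic fibre blanket = L/(kA) = 0.135/(0.0680·20.7) = 0.09591 K/W
ΣR = 0.007355 + 0.001794 + 0.09591 = 0.1051 K/W
Q = ΔT/ΣR = (852 °C − 21.1 °C)/0.1051 = 7906 W
From the inner boundary to the magnesite brick/ceramic fibre blanket interface, ΣR_partial = 0.009149 K/W.
T_interface = T_in − Q·ΣR_partial = 852 °C − (7906)(0.009149) = 780 °C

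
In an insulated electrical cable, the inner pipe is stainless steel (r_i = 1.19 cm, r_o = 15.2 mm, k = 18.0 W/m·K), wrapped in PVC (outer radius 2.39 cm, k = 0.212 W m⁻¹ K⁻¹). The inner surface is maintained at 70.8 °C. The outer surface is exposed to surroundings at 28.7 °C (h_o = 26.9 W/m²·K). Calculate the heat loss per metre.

Q' = 71.4 W/m

Series thermal resistances, inner to outer:
  R'_stainless steel = ln(0.0152/0.0119)/(2πk) = 0.2448/(2π·18.0) = 0.002164 m·K/W
  R'_PVC = ln(0.0239/0.0152)/(2πk) = 0.4526/(2π·0.212) = 0.3398 m·K/W
  R'_conv,out = 1/(2πr h) = 1/(2π·0.0239·26.9) = 0.2476 m·K/W
ΣR = 0.002164 + 0.3398 + 0.2476 = 0.5896 m·K/W
Q' = ΔT/ΣR = (70.8 °C − 28.7 °C)/0.5896 = 71.4 W/m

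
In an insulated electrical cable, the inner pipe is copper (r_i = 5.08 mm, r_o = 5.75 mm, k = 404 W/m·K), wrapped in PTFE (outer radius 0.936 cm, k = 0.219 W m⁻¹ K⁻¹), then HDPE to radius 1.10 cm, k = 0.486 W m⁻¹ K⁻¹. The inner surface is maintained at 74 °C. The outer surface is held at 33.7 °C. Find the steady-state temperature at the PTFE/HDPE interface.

T = 38.9 °C

Treat each layer as a resistance in series:
  R'_copper = ln(0.00575/0.00508)/(2πk) = 0.1239/(2π·404) = 4.881×10^-5 m·K/W
  R'_PTFE = ln(0.00936/0.00575)/(2πk) = 0.4872/(2π·0.219) = 0.3541 m·K/W
  R'_HDPE = ln(0.0110/0.00936)/(2πk) = 0.1614/(2π·0.486) = 0.05287 m·K/W
ΣR = 4.881×10^-5 + 0.3541 + 0.05287 = 0.4070 m·K/W
Q' = ΔT/ΣR = (74 °C − 33.7 °C)/0.4070 = 99.02 W/m
From the inner boundary to the PTFE/HDPE interface, ΣR_partial = 0.3541 m·K/W.
T_interface = T_in − Q'·ΣR_partial = 74 °C − (99.02)(0.3541) = 38.9 °C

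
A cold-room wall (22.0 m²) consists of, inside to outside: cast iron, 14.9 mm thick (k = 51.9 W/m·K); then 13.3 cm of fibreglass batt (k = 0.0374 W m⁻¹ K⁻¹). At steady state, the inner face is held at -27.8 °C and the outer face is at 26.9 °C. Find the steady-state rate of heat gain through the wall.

Q = 338 W

Resistance network (inner→outer):
  R_cast iron = L/(kA) = 0.0149/(51.9·22.0) = 1.305×10^-5 K/W
  R_fibreglass batt = L/(kA) = 0.133/(0.0374·22.0) = 0.1616 K/W
ΣR = 1.305×10^-5 + 0.1616 = 0.1616 K/W
Q = ΔT/ΣR = (-27.8 °C − 26.9 °C)/0.1616 = -338 W
(Negative Q ⇒ heat flows inward; heat gain = 338 W.)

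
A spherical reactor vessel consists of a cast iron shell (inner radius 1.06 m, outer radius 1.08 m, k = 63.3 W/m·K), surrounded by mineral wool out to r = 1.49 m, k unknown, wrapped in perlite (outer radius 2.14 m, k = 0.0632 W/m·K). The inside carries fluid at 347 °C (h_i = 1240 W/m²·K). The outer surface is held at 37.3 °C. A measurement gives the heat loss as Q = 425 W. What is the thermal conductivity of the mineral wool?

ΣR = ΔT/Q = |347 − 37.3|/425 = 0.7287 K/W
Known resistances:
  R_conv,in = 1/(4πr²h) = 1/(4π·1.06²·1240) = 5.712×10^-5 K/W
  R_cast iron = (1/1.06 − 1/1.08)/(4πk) = 0.01747/(4π·63.3) = 2.196×10^-5 K/W
  R_perlite = (1/1.49 − 1/2.14)/(4πk) = 0.2039/(4π·0.0632) = 0.2567 K/W
R_mineral wool = ΣR − ΣR_known = 0.7287 − 0.2568 = 0.4719 K/W
(1/r₁−1/r₂)/(4πk) = 0.4719 ⇒ k = 0.2548/(4π·0.4719) = 0.0430 W/m·K

k = 0.0430 W/m·K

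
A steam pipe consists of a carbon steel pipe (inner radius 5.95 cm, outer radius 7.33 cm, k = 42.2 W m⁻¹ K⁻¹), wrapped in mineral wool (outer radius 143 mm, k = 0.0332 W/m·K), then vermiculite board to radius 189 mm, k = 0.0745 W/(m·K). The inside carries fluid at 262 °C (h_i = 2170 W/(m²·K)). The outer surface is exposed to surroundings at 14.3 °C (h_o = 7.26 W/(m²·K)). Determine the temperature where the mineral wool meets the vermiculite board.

T = 59.3 °C

Resistance network (inner→outer):
  R'_conv,in = 1/(2πr h) = 1/(2π·0.0595·2170) = 0.001233 m·K/W
  R'_carbon steel = ln(0.0733/0.0595)/(2πk) = 0.2086/(2π·42.2) = 7.867×10^-4 m·K/W
  R'_mineral wool = ln(0.143/0.0733)/(2πk) = 0.6683/(2π·0.0332) = 3.204 m·K/W
  R'_vermiculite board = ln(0.189/0.143)/(2πk) = 0.2789/(2π·0.0745) = 0.5958 m·K/W
  R'_conv,out = 1/(2πr h) = 1/(2π·0.189·7.26) = 0.1160 m·K/W
ΣR = 0.001233 + 7.867×10^-4 + 3.204 + 0.5958 + 0.1160 = 3.918 m·K/W
Q' = ΔT/ΣR = (262 °C − 14.3 °C)/3.918 = 63.22 W/m
From the inner boundary to the mineral wool/vermiculite board interface, ΣR_partial = 3.206 m·K/W.
T_interface = T_in − Q'·ΣR_partial = 262 °C − (63.22)(3.206) = 59.3 °C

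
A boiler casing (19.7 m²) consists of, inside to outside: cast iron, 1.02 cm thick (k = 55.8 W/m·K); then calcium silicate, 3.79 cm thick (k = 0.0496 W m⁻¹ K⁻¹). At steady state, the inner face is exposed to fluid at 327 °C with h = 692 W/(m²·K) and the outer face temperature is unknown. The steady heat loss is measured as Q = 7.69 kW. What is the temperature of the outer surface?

Sum the resistances:
  R_conv,in = 1/(hA) = 1/(692·19.7) = 7.335×10^-5 K/W
  R_cast iron = L/(kA) = 0.0102/(55.8·19.7) = 9.279×10^-6 K/W
  R_calcium silicate = L/(kA) = 0.0379/(0.0496·19.7) = 0.03879 K/W
ΣR = 0.03887 K/W
ΔT = Q·ΣR = 7690 × 0.03887 = 298.9 K
Heat flows outward, so T_out = T_in − ΔT = 327 − 298.9 = 28.1 °C

T_out = 28.1 °C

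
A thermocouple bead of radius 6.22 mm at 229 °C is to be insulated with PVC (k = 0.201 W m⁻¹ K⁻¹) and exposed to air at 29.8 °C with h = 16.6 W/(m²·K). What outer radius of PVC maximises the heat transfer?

For a sphere, r_cr = 2k_ins/h = 2·0.201/16.6 = 0.0242 m = 2.42 cm

r_cr = 2.42 cm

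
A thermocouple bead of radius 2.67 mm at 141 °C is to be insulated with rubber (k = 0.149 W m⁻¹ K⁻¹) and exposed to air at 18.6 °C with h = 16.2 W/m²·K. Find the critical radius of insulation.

r_cr = 1.84 cm

For a sphere, r_cr = 2k_ins/h = 2·0.149/16.2 = 0.0184 m = 1.84 cm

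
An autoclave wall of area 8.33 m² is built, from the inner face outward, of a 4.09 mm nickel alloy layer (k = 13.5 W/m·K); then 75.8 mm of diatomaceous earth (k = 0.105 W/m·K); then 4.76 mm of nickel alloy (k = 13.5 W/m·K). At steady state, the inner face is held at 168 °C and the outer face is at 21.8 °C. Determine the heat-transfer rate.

Treat each layer as a resistance in series:
  R_nickel alloy = L/(kA) = 0.00409/(13.5·8.33) = 3.637×10^-5 K/W
  R_diatomaceous earth = L/(kA) = 0.0758/(0.105·8.33) = 0.08666 K/W
  R_nickel alloy = L/(kA) = 0.00476/(13.5·8.33) = 4.233×10^-5 K/W
ΣR = 3.637×10^-5 + 0.08666 + 4.233×10^-5 = 0.08674 K/W
Q = ΔT/ΣR = (168 °C − 21.8 °C)/0.08674 = 1690 W

Q = 1690 W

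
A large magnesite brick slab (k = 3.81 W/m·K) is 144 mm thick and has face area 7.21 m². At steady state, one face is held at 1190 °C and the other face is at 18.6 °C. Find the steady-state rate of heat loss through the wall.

Q = kA·ΔT/L = 3.81 × 7.21 × |1190 °C − 18.6 °C| / 0.144 = 2.23×10^5 W

Q = 2.23×10^5 W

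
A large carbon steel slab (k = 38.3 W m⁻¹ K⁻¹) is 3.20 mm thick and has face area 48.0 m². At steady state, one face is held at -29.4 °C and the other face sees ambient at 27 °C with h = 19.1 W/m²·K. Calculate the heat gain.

Q = 51600 W

Treat each layer as a resistance in series:
  R_carbon steel = L/(kA) = 0.00320/(38.3·48.0) = 1.741×10^-6 K/W
  R_conv,out = 1/(hA) = 1/(19.1·48.0) = 0.001091 K/W
ΣR = 1.741×10^-6 + 0.001091 = 0.001093 K/W
Q = ΔT/ΣR = (-29.4 °C − 27 °C)/0.001093 = -51600 W
(Negative Q ⇒ heat flows inward; heat gain = 51600 W.)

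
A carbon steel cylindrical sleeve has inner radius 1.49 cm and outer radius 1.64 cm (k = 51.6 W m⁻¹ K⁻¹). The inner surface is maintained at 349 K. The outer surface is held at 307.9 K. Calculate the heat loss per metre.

Q' = 2πk·ΔT/ln(r₂/r₁) = 2π × 51.6 × 41.1 / ln(0.0164/0.0149) = 1.39×10^5 W/m

Q' = 1.39×10^5 W/m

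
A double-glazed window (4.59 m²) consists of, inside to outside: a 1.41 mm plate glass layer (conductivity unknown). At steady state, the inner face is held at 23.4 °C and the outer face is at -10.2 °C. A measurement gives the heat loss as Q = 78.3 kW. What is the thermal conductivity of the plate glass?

ΣR = ΔT/Q = |23.4 − -10.2|/78300 = 4.291×10^-4 K/W
L/(kA) = 4.291×10^-4 ⇒ k = 0.00141/(4.291×10^-4·4.59) = 0.716 W/m·K

k = 0.716 W/m·K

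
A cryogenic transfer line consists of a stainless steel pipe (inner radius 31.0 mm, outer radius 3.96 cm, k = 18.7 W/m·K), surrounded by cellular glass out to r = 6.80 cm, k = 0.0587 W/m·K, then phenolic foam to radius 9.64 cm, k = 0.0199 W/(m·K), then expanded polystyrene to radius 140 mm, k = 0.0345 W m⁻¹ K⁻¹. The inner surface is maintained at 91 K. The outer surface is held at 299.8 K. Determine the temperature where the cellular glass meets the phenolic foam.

T = 142 K

Treat each layer as a resistance in series:
  R'_stainless steel = ln(0.0396/0.0310)/(2πk) = 0.2448/(2π·18.7) = 0.002084 m·K/W
  R'_cellular glass = ln(0.0680/0.0396)/(2πk) = 0.5407/(2π·0.0587) = 1.466 m·K/W
  R'_phenolic foam = ln(0.0964/0.0680)/(2πk) = 0.3490/(2π·0.0199) = 2.791 m·K/W
  R'_expanded polystyrene = ln(0.140/0.0964)/(2πk) = 0.3731/(2π·0.0345) = 1.721 m·K/W
ΣR = 0.002084 + 1.466 + 2.791 + 1.721 = 5.980 m·K/W
Q' = ΔT/ΣR = (91 K − 299.8 K)/5.980 = -34.92 W/m
From the inner boundary to the cellular glass/phenolic foam interface, ΣR_partial = 1.468 m·K/W.
T_interface = T_in − Q'·ΣR_partial = 91 K − (-34.92)(1.468) = 142 K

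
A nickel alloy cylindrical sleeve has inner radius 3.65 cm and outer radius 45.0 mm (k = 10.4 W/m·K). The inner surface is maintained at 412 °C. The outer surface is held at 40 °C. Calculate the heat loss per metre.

Q' = 1.16×10^5 W/m

Q' = 2πk·ΔT/ln(r₂/r₁) = 2π × 10.4 × 372 / ln(0.0450/0.0365) = 1.16×10^5 W/m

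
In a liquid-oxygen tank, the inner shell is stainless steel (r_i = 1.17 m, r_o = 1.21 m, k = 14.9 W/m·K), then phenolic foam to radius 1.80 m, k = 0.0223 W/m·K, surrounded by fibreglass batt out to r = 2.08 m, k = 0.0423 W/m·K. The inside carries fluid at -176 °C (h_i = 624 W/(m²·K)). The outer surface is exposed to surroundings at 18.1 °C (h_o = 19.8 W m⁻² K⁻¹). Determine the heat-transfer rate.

Series thermal resistances, inner to outer:
  R_conv,in = 1/(4πr²h) = 1/(4π·1.17²·624) = 9.316×10^-5 K/W
  R_stainless steel = (1/1.17 − 1/1.21)/(4πk) = 0.02825/(4π·14.9) = 1.509×10^-4 K/W
  R_phenolic foam = (1/1.21 − 1/1.80)/(4πk) = 0.2709/(4π·0.0223) = 0.9667 K/W
  R_fibreglass batt = (1/1.80 − 1/2.08)/(4πk) = 0.07479/(4π·0.0423) = 0.1407 K/W
  R_conv,out = 1/(4πr²h) = 1/(4π·2.08²·19.8) = 9.290×10^-4 K/W
ΣR = 9.316×10^-5 + 1.509×10^-4 + 0.9667 + 0.1407 + 9.290×10^-4 = 1.109 K/W
Q = ΔT/ΣR = (-176 °C − 18.1 °C)/1.109 = -175 W
(Negative Q ⇒ heat flows inward; heat gain = 175 W.)

Q = 175 W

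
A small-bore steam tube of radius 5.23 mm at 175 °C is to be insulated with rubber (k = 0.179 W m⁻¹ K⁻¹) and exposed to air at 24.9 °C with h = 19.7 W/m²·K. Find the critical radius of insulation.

For a cylinder, r_cr = k_ins/h = 0.179/19.7 = 0.00909 m = 0.909 cm

r_cr = 0.909 cm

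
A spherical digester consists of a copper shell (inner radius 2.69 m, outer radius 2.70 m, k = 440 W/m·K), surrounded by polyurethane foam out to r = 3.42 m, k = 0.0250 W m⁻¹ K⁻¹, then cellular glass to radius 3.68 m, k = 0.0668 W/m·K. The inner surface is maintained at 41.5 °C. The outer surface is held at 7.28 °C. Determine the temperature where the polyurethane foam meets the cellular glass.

T = 10.4 °C

Resistance network (inner→outer):
  R_copper = (1/2.69 − 1/2.70)/(4πk) = 0.001377/(4π·440) = 2.490×10^-7 K/W
  R_polyurethane foam = (1/2.70 − 1/3.42)/(4πk) = 0.07797/(4π·0.0250) = 0.2482 K/W
  R_cellular glass = (1/3.42 − 1/3.68)/(4πk) = 0.02066/(4π·0.0668) = 0.02461 K/W
ΣR = 2.490×10^-7 + 0.2482 + 0.02461 = 0.2728 K/W
Q = ΔT/ΣR = (41.5 °C − 7.28 °C)/0.2728 = 125.4 W
From the inner boundary to the polyurethane foam/cellular glass interface, ΣR_partial = 0.2482 K/W.
T_interface = T_in − Q·ΣR_partial = 41.5 °C − (125.4)(0.2482) = 10.4 °C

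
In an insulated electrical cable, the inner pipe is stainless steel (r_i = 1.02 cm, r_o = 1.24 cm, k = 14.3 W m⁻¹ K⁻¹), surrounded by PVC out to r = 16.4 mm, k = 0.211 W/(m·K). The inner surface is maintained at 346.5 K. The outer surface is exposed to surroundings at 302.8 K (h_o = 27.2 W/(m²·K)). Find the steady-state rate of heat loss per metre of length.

Treat each layer as a resistance in series:
  R'_stainless steel = ln(0.0124/0.0102)/(2πk) = 0.1953/(2π·14.3) = 0.002174 m·K/W
  R'_PVC = ln(0.0164/0.0124)/(2πk) = 0.2796/(2π·0.211) = 0.2109 m·K/W
  R'_conv,out = 1/(2πr h) = 1/(2π·0.0164·27.2) = 0.3568 m·K/W
ΣR = 0.002174 + 0.2109 + 0.3568 = 0.5699 m·K/W
Q' = ΔT/ΣR = (346.5 K − 302.8 K)/0.5699 = 76.7 W/m

Q' = 76.7 W/m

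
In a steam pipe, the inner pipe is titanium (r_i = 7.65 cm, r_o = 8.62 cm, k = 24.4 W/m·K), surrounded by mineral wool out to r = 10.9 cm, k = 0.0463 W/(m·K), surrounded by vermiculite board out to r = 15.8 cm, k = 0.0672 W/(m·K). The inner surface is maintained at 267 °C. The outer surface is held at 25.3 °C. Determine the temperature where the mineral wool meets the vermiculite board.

Treat each layer as a resistance in series:
  R'_titanium = ln(0.0862/0.0765)/(2πk) = 0.1194/(2π·24.4) = 7.787×10^-4 m·K/W
  R'_mineral wool = ln(0.109/0.0862)/(2πk) = 0.2347/(2π·0.0463) = 0.8067 m·K/W
  R'_vermiculite board = ln(0.158/0.109)/(2πk) = 0.3712/(2π·0.0672) = 0.8793 m·K/W
ΣR = 7.787×10^-4 + 0.8067 + 0.8793 = 1.687 m·K/W
Q' = ΔT/ΣR = (267 °C − 25.3 °C)/1.687 = 143.3 W/m
From the inner boundary to the mineral wool/vermiculite board interface, ΣR_partial = 0.8075 m·K/W.
T_interface = T_in − Q'·ΣR_partial = 267 °C − (143.3)(0.8075) = 151 °C

T = 151 °C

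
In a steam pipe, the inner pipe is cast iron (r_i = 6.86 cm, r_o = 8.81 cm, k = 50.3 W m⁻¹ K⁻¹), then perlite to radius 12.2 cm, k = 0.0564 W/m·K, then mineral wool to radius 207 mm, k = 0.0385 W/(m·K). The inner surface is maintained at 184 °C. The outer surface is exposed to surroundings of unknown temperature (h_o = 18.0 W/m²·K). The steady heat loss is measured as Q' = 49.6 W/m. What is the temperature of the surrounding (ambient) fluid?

Series resistances:
  R'_cast iron = ln(0.0881/0.0686)/(2πk) = 0.2502/(2π·50.3) = 7.916×10^-4 m·K/W
  R'_perlite = ln(0.122/0.0881)/(2πk) = 0.3255/(2π·0.0564) = 0.9187 m·K/W
  R'_mineral wool = ln(0.207/0.122)/(2πk) = 0.5287/(2π·0.0385) = 2.186 m·K/W
  R'_conv,out = 1/(2πr h) = 1/(2π·0.207·18.0) = 0.04271 m·K/W
ΣR = 3.148 m·K/W
ΔT = Q'·ΣR = 49.6 × 3.148 = 156.1 K
Heat flows outward, so T_out = T_in − ΔT = 184 − 156.1 = 27.9 °C

T_out = 27.9 °C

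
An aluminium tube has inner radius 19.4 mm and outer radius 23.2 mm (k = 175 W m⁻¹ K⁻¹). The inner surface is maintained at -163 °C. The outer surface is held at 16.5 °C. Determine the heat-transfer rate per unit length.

Q' = 1100 kW/m

Q' = 2πk·ΔT/ln(r₂/r₁) = 2π × 175 × 179.5 / ln(0.0232/0.0194) = 1.10×10^6 W/m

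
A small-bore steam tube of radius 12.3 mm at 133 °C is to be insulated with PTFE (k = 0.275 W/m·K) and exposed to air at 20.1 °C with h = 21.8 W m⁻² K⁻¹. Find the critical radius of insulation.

For a cylinder, r_cr = k_ins/h = 0.275/21.8 = 0.0126 m = 1.26 cm

r_cr = 1.26 cm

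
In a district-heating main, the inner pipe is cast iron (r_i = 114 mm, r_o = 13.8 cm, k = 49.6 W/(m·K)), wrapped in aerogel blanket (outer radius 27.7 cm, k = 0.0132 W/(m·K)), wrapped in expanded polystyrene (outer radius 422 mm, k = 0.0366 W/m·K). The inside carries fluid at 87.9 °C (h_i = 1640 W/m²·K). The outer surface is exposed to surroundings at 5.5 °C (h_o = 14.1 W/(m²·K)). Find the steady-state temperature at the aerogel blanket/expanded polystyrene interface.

Treat each layer as a resistance in series:
  R'_conv,in = 1/(2πr h) = 1/(2π·0.114·1640) = 8.513×10^-4 m·K/W
  R'_cast iron = ln(0.138/0.114)/(2πk) = 0.1911/(2π·49.6) = 6.131×10^-4 m·K/W
  R'_aerogel blanket = ln(0.277/0.138)/(2πk) = 0.6968/(2π·0.0132) = 8.401 m·K/W
  R'_expanded polystyrene = ln(0.422/0.277)/(2πk) = 0.4210/(2π·0.0366) = 1.831 m·K/W
  R'_conv,out = 1/(2πr h) = 1/(2π·0.422·14.1) = 0.02675 m·K/W
ΣR = 8.513×10^-4 + 6.131×10^-4 + 8.401 + 1.831 + 0.02675 = 10.26 m·K/W
Q' = ΔT/ΣR = (87.9 °C − 5.5 °C)/10.26 = 8.031 W/m
From the inner boundary to the aerogel blanket/expanded polystyrene interface, ΣR_partial = 8.402 m·K/W.
T_interface = T_in − Q'·ΣR_partial = 87.9 °C − (8.031)(8.402) = 20.4 °C

T = 20.4 °C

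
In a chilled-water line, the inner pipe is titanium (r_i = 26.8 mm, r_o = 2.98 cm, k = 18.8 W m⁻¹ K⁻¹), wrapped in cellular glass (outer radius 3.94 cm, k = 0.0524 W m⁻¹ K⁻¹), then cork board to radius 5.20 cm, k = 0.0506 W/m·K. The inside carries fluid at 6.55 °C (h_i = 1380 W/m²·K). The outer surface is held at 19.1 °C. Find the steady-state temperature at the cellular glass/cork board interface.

T = 12.8 °C

Resistance network (inner→outer):
  R'_conv,in = 1/(2πr h) = 1/(2π·0.0268·1380) = 0.004303 m·K/W
  R'_titanium = ln(0.0298/0.0268)/(2πk) = 0.1061/(2π·18.8) = 8.983×10^-4 m·K/W
  R'_cellular glass = ln(0.0394/0.0298)/(2πk) = 0.2793/(2π·0.0524) = 0.8482 m·K/W
  R'_cork board = ln(0.0520/0.0394)/(2πk) = 0.2775/(2π·0.0506) = 0.8728 m·K/W
ΣR = 0.004303 + 8.983×10^-4 + 0.8482 + 0.8728 = 1.726 m·K/W
Q' = ΔT/ΣR = (6.55 °C − 19.1 °C)/1.726 = -7.271 W/m
From the inner boundary to the cellular glass/cork board interface, ΣR_partial = 0.8534 m·K/W.
T_interface = T_in − Q'·ΣR_partial = 6.55 °C − (-7.271)(0.8534) = 12.8 °C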